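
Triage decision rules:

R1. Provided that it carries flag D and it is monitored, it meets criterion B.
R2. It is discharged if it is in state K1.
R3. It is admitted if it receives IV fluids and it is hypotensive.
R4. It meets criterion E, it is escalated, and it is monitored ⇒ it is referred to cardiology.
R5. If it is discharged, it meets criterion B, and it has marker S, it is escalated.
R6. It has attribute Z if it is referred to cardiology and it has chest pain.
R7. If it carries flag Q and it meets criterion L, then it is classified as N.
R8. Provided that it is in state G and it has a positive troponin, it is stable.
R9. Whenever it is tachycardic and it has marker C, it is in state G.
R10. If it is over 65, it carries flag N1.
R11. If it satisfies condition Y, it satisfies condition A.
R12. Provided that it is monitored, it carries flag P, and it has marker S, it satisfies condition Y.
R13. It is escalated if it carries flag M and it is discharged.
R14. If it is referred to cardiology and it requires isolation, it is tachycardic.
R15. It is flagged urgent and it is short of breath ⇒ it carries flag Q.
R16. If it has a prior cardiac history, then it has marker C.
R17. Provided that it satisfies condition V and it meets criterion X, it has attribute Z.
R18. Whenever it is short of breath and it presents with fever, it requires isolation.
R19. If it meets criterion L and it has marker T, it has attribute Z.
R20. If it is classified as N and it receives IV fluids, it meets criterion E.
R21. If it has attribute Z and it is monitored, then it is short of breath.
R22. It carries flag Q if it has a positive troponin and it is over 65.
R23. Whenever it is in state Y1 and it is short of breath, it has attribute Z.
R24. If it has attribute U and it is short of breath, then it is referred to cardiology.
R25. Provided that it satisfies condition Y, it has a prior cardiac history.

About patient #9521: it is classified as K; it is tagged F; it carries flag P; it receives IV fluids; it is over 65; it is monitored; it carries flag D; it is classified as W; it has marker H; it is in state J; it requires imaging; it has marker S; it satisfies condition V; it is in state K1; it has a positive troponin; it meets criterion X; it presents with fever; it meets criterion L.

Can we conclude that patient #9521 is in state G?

Yes

By R1 (it carries flag D, it is monitored): it meets criterion B.
By R2 (it is in state K1): it is discharged.
By R5 (it is discharged, it meets criterion B, it has marker S): it is escalated.
By R12 (it is monitored, it carries flag P, it has marker S): it satisfies condition Y.
By R17 (it satisfies condition V, it meets criterion X): it has attribute Z.
By R21 (it has attribute Z, it is monitored): it is short of breath.
By R22 (it has a positive troponin, it is over 65): it carries flag Q.
By R25 (it satisfies condition Y): it has a prior cardiac history.
By R7 (it carries flag Q, it meets criterion L): it is classified as N.
By R16 (it has a prior cardiac history): it has marker C.
By R18 (it is short of breath, it presents with fever): it requires isolation.
By R20 (it is classified as N, it receives IV fluids): it meets criterion E.
By R4 (it meets criterion E, it is escalated, it is monitored): it is referred to cardiology.
By R14 (it is referred to cardiology, it requires isolation): it is tachycardic.
By R9 (it is tachycardic, it has marker C): it is in state G.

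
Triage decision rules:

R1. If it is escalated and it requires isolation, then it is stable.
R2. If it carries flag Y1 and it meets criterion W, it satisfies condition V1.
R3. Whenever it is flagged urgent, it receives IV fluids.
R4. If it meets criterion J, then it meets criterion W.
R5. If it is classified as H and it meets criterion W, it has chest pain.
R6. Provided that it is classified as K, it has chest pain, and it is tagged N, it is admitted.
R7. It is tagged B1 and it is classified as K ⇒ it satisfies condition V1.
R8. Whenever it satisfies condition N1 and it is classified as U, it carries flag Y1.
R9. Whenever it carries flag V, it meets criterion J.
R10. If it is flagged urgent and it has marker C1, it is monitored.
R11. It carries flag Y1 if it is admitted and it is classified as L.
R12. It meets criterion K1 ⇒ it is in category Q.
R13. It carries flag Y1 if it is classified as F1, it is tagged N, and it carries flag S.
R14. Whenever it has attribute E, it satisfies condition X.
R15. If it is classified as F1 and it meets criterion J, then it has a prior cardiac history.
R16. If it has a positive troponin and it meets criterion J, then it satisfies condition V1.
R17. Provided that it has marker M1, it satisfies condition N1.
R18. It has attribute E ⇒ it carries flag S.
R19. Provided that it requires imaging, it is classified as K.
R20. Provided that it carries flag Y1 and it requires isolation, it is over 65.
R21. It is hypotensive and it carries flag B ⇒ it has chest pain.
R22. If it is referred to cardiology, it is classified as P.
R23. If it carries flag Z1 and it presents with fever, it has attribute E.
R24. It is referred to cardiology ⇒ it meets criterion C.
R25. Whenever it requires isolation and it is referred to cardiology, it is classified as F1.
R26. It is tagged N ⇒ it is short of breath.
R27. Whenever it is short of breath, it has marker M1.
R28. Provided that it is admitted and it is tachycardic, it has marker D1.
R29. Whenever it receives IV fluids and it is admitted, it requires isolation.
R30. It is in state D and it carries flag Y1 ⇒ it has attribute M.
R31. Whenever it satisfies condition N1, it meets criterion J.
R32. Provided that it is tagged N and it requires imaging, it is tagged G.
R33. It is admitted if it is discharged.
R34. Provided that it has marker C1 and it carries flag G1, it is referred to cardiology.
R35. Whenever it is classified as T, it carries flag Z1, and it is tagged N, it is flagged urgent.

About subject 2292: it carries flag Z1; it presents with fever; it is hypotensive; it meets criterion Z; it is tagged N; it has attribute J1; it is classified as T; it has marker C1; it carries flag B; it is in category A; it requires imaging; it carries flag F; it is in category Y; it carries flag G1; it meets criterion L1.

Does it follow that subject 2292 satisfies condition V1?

Yes

By R19 (it requires imaging): it is classified as K.
By R21 (it is hypotensive, it carries flag B): it has chest pain.
By R23 (it carries flag Z1, it presents with fever): it has attribute E.
By R26 (it is tagged N): it is short of breath.
By R27 (it is short of breath): it has marker M1.
By R34 (it has marker C1, it carries flag G1): it is referred to cardiology.
By R35 (it is classified as T, it carries flag Z1, it is tagged N): it is flagged urgent.
By R3 (it is flagged urgent): it receives IV fluids.
By R6 (it is classified as K, it has chest pain, it is tagged N): it is admitted.
By R17 (it has marker M1): it satisfies condition N1.
By R18 (it has attribute E): it carries flag S.
By R29 (it receives IV fluids, it is admitted): it requires isolation.
By R31 (it satisfies condition N1): it meets criterion J.
By R4 (it meets criterion J): it meets criterion W.
By R25 (it requires isolation, it is referred to cardiology): it is classified as F1.
By R13 (it is classified as F1, it is tagged N, it carries flag S): it carries flag Y1.
By R2 (it carries flag Y1, it meets criterion W): it satisfies condition V1.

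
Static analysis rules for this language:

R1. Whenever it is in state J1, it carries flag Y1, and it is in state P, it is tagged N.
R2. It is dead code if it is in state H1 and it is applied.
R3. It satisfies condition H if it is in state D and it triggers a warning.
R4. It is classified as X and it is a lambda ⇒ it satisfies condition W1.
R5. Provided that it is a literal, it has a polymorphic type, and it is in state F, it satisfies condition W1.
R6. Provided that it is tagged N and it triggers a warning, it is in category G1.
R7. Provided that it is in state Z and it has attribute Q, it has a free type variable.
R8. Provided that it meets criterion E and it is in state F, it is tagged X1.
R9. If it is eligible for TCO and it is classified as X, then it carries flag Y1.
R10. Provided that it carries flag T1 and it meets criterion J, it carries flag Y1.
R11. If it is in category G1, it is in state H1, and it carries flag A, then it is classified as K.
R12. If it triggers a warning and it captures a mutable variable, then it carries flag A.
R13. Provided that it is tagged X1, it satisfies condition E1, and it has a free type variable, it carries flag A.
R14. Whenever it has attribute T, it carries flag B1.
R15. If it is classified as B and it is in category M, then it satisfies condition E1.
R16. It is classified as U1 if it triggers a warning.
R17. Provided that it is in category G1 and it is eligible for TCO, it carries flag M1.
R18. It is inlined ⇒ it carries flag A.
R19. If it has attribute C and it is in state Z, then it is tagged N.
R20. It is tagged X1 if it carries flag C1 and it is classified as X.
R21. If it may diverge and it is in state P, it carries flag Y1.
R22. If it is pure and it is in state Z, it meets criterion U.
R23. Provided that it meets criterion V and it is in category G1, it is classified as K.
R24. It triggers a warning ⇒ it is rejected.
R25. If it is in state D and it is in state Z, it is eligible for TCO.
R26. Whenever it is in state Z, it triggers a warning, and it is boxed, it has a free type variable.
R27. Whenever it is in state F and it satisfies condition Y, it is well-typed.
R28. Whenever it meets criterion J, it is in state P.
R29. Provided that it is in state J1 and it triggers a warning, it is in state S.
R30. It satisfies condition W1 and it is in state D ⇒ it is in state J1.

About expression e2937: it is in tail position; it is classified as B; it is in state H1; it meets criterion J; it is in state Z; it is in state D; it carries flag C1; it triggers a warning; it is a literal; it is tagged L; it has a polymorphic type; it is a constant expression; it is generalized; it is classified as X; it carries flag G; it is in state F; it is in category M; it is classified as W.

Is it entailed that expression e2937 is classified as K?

No

Forward chaining from the given facts derives: satisfies condition H, satisfies condition W1, satisfies condition E1, is classified as U1, is tagged X1, is rejected, is eligible for TCO, is in state P, is in state J1, carries flag Y1, is in state S, is tagged N, is in category G1, carries flag M1.
Rules concluding "it is classified as K": R11 needs "it carries flag A"; R23 needs "it meets criterion V" — none of these are established.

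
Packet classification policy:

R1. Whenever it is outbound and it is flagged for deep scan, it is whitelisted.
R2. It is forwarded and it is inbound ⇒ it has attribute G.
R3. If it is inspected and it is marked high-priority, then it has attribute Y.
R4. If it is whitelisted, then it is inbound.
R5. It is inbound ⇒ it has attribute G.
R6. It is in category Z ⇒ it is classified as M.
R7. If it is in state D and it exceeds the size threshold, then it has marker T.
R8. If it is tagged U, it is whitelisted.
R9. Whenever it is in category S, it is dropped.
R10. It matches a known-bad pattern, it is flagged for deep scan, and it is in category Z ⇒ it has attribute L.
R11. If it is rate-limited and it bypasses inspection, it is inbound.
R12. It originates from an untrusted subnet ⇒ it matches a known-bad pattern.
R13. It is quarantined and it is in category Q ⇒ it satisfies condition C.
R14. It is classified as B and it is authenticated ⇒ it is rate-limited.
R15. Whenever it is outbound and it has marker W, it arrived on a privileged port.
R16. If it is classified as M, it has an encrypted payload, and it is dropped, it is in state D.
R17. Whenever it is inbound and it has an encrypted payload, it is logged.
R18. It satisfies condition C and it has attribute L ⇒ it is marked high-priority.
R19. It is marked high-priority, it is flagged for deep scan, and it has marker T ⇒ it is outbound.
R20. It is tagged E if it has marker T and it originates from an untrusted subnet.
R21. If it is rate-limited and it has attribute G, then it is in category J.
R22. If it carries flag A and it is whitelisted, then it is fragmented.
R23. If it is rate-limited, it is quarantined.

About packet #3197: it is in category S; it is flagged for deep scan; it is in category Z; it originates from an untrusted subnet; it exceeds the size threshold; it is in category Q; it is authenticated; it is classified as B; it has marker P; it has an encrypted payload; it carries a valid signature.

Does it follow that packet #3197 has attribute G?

Yes

By R6 (it is in category Z): it is classified as M.
By R9 (it is in category S): it is dropped.
By R12 (it originates from an untrusted subnet): it matches a known-bad pattern.
By R14 (it is classified as B, it is authenticated): it is rate-limited.
By R16 (it is classified as M, it has an encrypted payload, it is dropped): it is in state D.
By R23 (it is rate-limited): it is quarantined.
By R7 (it is in state D, it exceeds the size threshold): it has marker T.
By R10 (it matches a known-bad pattern, it is flagged for deep scan, it is in category Z): it has attribute L.
By R13 (it is quarantined, it is in category Q): it satisfies condition C.
By R18 (it satisfies condition C, it has attribute L): it is marked high-priority.
By R19 (it is marked high-priority, it is flagged for deep scan, it has marker T): it is outbound.
By R1 (it is outbound, it is flagged for deep scan): it is whitelisted.
By R4 (it is whitelisted): it is inbound.
By R5 (it is inbound): it has attribute G.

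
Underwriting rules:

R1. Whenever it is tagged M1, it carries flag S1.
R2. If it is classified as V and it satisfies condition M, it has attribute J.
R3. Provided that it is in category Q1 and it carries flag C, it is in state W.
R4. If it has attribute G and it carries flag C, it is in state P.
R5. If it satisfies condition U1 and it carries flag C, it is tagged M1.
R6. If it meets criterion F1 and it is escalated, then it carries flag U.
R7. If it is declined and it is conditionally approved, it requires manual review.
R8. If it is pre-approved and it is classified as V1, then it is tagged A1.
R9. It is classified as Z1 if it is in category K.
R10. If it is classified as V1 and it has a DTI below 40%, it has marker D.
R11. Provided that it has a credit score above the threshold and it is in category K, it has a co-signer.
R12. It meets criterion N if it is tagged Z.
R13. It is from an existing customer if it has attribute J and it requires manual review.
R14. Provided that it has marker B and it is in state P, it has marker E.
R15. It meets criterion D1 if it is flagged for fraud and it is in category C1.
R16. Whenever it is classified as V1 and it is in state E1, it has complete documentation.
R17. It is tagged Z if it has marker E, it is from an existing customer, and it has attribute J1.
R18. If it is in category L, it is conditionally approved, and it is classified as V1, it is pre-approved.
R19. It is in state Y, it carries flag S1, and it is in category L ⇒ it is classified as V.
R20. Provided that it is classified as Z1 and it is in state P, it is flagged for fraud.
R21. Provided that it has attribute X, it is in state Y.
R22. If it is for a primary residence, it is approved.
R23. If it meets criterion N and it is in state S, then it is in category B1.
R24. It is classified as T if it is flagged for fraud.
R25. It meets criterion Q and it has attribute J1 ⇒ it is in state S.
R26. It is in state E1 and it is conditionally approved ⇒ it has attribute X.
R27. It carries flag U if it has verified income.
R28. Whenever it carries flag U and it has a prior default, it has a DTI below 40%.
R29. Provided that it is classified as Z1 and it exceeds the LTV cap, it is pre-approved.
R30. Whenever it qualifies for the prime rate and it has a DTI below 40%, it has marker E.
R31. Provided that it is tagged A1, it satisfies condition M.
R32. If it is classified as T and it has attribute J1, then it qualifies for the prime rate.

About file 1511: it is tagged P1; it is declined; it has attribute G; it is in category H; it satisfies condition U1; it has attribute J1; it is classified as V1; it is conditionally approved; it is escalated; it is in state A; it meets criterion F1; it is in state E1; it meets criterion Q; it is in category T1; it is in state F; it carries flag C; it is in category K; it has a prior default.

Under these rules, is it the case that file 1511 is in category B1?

Forward chaining from the given facts derives: is in state P, is tagged M1, carries flag U, requires manual review, is classified as Z1, has complete documentation, is flagged for fraud, is classified as T, is in state S, has attribute X, has a DTI below 40%, qualifies for the prime rate, carries flag S1, has marker D, is in state Y, has marker E.
The only rule concluding "it is in category B1" is R23, which needs "it meets criterion N"; that is never established.

No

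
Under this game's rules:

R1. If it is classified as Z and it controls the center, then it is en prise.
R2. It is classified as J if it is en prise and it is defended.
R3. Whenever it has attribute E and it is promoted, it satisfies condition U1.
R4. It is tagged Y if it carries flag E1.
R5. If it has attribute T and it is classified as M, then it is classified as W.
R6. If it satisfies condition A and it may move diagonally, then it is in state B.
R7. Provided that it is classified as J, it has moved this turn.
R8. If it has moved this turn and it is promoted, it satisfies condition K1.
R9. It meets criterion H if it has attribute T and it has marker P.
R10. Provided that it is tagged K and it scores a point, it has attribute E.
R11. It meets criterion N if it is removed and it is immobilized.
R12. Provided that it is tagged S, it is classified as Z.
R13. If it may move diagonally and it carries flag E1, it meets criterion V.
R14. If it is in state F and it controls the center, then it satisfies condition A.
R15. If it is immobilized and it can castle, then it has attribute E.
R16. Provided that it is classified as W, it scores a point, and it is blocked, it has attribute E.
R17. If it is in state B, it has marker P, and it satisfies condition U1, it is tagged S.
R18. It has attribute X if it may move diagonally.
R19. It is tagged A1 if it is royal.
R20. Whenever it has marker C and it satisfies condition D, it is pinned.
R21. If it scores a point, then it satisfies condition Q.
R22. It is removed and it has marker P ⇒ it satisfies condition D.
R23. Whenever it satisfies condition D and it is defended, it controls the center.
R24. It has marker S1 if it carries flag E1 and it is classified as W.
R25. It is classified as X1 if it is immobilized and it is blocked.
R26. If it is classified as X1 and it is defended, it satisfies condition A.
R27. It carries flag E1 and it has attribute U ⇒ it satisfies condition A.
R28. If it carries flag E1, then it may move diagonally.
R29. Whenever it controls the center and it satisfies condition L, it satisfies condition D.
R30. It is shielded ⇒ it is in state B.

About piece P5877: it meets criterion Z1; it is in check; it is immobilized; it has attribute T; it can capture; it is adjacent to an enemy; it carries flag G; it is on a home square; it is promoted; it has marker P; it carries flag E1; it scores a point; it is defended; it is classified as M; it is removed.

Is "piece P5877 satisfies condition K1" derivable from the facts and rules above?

Forward chaining from the given facts derives: is tagged Y, is classified as W, meets criterion H, meets criterion N, satisfies condition Q, satisfies condition D, controls the center, has marker S1, may move diagonally, meets criterion V, has attribute X.
The only rule concluding "it satisfies condition K1" is R8, which needs "it has moved this turn"; that is never established.

No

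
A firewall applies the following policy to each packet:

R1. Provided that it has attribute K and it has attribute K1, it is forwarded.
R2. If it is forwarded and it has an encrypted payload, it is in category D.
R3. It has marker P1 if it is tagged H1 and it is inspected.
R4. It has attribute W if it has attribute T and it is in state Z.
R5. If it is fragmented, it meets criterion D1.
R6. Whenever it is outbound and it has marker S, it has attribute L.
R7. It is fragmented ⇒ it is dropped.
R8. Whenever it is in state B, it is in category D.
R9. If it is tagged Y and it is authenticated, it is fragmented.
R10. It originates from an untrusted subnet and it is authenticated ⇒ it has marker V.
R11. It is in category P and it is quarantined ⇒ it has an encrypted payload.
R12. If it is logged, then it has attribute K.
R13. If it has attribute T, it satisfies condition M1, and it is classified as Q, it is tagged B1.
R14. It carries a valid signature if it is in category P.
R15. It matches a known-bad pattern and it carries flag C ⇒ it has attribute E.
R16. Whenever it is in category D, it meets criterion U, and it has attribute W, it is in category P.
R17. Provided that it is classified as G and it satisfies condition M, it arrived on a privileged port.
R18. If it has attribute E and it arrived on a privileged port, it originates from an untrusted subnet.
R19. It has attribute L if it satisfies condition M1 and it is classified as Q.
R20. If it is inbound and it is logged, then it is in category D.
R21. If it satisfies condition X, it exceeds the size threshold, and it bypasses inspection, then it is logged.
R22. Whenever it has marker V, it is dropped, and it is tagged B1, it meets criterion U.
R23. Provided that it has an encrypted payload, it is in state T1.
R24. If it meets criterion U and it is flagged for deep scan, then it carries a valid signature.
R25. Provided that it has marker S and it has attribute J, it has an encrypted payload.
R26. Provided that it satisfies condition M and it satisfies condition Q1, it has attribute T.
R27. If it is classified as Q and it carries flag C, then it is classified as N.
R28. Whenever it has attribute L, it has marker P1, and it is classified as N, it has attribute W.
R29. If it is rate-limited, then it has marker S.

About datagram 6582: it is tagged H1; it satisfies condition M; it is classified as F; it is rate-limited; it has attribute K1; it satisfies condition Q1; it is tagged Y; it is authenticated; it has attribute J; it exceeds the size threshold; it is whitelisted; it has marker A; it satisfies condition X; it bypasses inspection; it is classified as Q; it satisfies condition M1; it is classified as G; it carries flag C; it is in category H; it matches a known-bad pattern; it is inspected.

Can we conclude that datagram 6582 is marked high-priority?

Forward chaining from the given facts derives: has marker P1, is fragmented, has attribute E, arrived on a privileged port, originates from an untrusted subnet, has attribute L, is logged, has attribute T, is classified as N, has attribute W, has marker S, meets criterion D1, is dropped, has marker V, has attribute K, is tagged B1, meets criterion U, has an encrypted payload, is forwarded, is in category D, is in category P, is in state T1, carries a valid signature.
No rule has "it is marked high-priority" as its conclusion, and it is not among the given facts.

No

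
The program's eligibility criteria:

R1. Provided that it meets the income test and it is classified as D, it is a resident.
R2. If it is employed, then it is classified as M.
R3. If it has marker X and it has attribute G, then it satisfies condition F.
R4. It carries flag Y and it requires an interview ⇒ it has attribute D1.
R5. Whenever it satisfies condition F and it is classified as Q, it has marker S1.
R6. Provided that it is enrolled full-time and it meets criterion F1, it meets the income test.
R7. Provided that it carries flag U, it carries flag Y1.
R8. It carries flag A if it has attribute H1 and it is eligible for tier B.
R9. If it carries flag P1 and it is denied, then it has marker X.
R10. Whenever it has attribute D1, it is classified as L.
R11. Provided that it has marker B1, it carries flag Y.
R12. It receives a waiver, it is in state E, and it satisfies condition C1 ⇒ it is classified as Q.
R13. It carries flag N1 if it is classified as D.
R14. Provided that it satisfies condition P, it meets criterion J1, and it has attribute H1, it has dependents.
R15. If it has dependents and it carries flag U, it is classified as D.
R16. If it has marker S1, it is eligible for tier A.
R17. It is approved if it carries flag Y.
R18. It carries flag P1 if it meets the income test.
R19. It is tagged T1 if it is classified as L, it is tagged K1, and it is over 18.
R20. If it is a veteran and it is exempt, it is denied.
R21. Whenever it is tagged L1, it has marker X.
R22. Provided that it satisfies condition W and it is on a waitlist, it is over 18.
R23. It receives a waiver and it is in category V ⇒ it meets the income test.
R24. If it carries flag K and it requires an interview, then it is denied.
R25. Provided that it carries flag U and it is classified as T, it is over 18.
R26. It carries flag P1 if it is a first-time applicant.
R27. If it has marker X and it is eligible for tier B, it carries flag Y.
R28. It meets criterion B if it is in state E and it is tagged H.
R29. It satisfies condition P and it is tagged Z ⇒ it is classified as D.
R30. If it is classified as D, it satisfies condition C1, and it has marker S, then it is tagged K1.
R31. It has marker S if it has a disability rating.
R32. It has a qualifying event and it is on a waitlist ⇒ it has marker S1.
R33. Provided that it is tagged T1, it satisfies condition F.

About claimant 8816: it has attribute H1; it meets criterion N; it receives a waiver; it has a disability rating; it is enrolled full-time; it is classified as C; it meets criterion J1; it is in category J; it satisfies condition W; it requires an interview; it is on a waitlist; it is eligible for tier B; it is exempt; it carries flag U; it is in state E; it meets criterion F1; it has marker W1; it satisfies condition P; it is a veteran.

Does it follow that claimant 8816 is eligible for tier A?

No

Forward chaining from the given facts derives: meets the income test, carries flag Y1, carries flag A, has dependents, is classified as D, carries flag P1, is denied, is over 18, has marker S, is a resident, has marker X, carries flag N1, carries flag Y, has attribute D1, is classified as L, is approved.
The only rule concluding "it is eligible for tier A" is R16, which needs "it has marker S1"; that is never established.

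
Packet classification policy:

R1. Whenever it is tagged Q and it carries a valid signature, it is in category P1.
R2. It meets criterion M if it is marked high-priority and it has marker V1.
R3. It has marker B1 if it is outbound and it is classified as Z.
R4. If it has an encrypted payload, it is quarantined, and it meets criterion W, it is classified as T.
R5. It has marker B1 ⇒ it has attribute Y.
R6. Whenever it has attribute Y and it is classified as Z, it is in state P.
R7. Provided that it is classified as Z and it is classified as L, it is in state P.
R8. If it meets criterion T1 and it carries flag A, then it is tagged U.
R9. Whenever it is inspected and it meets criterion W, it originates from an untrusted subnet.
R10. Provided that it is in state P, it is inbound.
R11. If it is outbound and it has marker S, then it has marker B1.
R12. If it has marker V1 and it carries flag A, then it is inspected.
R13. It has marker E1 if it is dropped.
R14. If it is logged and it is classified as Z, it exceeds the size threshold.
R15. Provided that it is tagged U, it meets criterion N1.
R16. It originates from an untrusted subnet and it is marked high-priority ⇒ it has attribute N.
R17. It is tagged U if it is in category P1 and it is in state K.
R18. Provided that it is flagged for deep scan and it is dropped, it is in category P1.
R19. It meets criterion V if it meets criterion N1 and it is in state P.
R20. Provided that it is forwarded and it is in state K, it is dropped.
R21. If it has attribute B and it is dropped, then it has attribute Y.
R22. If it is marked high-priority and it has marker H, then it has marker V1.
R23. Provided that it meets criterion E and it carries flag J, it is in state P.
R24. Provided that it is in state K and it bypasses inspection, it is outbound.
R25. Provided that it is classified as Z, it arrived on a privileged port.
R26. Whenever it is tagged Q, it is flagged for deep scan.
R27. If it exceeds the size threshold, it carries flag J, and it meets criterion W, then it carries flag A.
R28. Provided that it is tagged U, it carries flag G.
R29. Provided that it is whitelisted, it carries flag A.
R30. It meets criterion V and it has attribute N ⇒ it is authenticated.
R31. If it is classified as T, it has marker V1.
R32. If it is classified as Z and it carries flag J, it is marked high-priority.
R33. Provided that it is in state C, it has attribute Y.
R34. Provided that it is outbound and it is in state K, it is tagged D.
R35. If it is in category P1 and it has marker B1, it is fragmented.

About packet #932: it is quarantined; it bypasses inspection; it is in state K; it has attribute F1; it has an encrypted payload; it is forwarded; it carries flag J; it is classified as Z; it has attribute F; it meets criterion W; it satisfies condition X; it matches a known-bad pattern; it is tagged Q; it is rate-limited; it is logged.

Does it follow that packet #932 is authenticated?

By R4 (it has an encrypted payload, it is quarantined, it meets criterion W): it is classified as T.
By R14 (it is logged, it is classified as Z): it exceeds the size threshold.
By R20 (it is forwarded, it is in state K): it is dropped.
By R24 (it is in state K, it bypasses inspection): it is outbound.
By R26 (it is tagged Q): it is flagged for deep scan.
By R27 (it exceeds the size threshold, it carries flag J, it meets criterion W): it carries flag A.
By R31 (it is classified as T): it has marker V1.
By R32 (it is classified as Z, it carries flag J): it is marked high-priority.
By R3 (it is outbound, it is classified as Z): it has marker B1.
By R5 (it has marker B1): it has attribute Y.
By R6 (it has attribute Y, it is classified as Z): it is in state P.
By R12 (it has marker V1, it carries flag A): it is inspected.
By R18 (it is flagged for deep scan, it is dropped): it is in category P1.
By R9 (it is inspected, it meets criterion W): it originates from an untrusted subnet.
By R16 (it originates from an untrusted subnet, it is marked high-priority): it has attribute N.
By R17 (it is in category P1, it is in state K): it is tagged U.
By R15 (it is tagged U): it meets criterion N1.
By R19 (it meets criterion N1, it is in state P): it meets criterion V.
By R30 (it meets criterion V, it has attribute N): it is authenticated.

Yes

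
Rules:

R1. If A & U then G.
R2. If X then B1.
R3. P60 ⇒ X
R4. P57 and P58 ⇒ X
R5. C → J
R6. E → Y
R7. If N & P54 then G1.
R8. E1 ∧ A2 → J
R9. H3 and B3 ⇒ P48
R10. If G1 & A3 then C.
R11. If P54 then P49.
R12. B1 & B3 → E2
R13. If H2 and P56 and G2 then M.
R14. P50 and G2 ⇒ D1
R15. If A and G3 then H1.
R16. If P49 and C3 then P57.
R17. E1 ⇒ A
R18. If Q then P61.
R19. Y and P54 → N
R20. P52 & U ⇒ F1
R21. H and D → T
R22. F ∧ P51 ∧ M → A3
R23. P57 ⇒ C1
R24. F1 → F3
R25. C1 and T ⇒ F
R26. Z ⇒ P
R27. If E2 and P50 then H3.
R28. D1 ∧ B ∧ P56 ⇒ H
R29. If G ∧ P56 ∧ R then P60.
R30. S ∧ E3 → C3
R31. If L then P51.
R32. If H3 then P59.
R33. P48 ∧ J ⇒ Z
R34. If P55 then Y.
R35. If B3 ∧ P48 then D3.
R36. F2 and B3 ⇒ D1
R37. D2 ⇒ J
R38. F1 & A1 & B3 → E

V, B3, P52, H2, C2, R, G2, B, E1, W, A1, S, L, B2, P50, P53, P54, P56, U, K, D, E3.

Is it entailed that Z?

P49  (by R11: P54)
M  (by R13: H2, P56, G2)
D1  (by R14: P50, G2)
A  (by R17: E1)
F1  (by R20: P52, U)
H  (by R28: D1, B, P56)
C3  (by R30: S, E3)
P51  (by R31: L)
E  (by R38: F1, A1, B3)
G  (by R1: A, U)
Y  (by R6: E)
P57  (by R16: P49, C3)
N  (by R19: Y, P54)
T  (by R21: H, D)
C1  (by R23: P57)
F  (by R25: C1, T)
P60  (by R29: G, P56, R)
X  (by R3: P60)
G1  (by R7: N, P54)
A3  (by R22: F, P51, M)
B1  (by R2: X)
C  (by R10: G1, A3)
E2  (by R12: B1, B3)
H3  (by R27: E2, P50)
J  (by R5: C)
P48  (by R9: H3, B3)
Z  (by R33: P48, J)

Yes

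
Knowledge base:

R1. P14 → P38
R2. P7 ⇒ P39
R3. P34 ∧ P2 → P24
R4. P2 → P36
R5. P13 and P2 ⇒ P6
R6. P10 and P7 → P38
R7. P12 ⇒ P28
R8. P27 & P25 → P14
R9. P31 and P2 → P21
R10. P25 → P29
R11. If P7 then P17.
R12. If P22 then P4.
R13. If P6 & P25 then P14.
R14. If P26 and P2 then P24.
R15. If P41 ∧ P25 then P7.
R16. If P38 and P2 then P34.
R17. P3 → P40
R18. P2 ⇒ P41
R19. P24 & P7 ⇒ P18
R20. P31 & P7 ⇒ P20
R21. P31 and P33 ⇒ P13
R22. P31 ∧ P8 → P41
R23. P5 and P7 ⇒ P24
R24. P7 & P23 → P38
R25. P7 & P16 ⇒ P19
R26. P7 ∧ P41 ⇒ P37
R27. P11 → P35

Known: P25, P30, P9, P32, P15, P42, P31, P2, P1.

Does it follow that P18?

No

Forward chaining from the given facts derives: P36, P21, P29, P41, P7, P20, P37, P39, P17.
The only rule concluding P18 is R19, which needs P24; that is never established.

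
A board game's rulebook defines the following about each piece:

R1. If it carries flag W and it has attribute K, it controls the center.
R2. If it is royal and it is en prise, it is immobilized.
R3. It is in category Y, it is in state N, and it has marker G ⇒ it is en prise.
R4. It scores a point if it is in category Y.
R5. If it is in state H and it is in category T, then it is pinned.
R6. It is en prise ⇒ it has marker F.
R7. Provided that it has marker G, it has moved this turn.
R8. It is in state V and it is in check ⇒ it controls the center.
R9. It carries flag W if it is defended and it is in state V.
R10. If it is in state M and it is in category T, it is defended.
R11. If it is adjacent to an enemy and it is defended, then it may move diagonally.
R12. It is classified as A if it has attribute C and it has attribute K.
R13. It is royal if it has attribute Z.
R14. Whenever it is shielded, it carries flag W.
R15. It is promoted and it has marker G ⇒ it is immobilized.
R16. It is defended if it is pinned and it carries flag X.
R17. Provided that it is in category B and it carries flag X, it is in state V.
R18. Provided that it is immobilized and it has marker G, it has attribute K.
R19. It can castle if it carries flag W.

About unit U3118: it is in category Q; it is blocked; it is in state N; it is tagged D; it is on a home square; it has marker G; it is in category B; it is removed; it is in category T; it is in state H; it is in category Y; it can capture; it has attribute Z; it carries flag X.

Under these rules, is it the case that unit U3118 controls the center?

Yes

By R3 (it is in category Y, it is in state N, it has marker G): it is en prise.
By R5 (it is in state H, it is in category T): it is pinned.
By R13 (it has attribute Z): it is royal.
By R16 (it is pinned, it carries flag X): it is defended.
By R17 (it is in category B, it carries flag X): it is in state V.
By R2 (it is royal, it is en prise): it is immobilized.
By R9 (it is defended, it is in state V): it carries flag W.
By R18 (it is immobilized, it has marker G): it has attribute K.
By R1 (it carries flag W, it has attribute K): it controls the center.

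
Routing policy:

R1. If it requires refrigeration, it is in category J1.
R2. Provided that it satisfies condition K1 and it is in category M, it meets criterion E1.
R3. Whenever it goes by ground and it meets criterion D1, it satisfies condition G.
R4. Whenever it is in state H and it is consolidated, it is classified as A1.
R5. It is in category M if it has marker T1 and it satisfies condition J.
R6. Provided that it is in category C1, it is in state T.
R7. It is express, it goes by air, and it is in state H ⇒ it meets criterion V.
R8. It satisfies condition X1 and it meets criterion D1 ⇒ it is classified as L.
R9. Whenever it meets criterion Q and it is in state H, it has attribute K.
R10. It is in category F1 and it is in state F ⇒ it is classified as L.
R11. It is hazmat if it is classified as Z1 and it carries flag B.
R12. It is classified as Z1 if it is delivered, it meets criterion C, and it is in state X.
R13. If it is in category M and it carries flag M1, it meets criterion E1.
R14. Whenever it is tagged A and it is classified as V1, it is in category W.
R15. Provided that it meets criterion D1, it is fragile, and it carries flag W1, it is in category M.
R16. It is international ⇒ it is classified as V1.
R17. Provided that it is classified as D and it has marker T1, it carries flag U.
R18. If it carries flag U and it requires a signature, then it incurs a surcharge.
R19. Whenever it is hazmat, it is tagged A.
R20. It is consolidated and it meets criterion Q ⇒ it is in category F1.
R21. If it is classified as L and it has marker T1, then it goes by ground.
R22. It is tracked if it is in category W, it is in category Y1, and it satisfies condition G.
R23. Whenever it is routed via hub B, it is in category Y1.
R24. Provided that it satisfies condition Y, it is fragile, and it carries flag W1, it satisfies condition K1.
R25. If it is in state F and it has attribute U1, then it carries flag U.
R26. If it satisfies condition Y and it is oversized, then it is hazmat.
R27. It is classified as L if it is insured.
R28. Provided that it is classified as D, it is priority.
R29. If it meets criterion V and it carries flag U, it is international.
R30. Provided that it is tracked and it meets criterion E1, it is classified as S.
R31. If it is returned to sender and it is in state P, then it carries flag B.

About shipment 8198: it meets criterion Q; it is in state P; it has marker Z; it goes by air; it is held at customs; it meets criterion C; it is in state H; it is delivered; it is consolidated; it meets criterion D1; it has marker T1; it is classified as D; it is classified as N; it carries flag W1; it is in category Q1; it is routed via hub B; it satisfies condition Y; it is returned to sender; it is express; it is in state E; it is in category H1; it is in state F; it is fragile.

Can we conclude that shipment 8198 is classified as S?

No

Forward chaining from the given facts derives: is classified as A1, meets criterion V, has attribute K, is in category M, carries flag U, is in category F1, is in category Y1, satisfies condition K1, is priority, is international, carries flag B, meets criterion E1, is classified as L, is classified as V1, goes by ground, satisfies condition G.
The only rule concluding "it is classified as S" is R30, which needs "it is tracked"; that is never established.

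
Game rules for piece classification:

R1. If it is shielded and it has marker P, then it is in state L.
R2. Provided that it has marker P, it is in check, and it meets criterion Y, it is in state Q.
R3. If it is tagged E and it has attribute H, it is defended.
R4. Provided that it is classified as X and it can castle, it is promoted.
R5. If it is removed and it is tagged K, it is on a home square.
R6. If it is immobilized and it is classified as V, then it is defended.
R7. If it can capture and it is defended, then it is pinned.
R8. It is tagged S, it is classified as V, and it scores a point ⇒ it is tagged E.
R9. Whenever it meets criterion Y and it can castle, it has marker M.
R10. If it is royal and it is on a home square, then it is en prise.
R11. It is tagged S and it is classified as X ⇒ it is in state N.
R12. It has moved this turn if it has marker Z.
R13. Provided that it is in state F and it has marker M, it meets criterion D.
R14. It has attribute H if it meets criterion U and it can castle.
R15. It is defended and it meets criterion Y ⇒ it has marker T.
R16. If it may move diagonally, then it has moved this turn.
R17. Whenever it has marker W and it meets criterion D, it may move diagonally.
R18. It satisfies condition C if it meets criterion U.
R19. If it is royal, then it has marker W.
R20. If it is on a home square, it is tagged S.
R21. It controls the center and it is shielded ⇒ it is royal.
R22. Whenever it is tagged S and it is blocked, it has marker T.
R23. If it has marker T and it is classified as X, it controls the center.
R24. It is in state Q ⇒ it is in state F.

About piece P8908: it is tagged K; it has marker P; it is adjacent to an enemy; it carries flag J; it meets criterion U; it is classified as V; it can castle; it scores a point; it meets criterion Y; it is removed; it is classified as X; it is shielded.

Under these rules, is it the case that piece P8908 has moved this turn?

Forward chaining from the given facts derives: is in state L, is promoted, is on a home square, has marker M, has attribute H, satisfies condition C, is tagged S, is tagged E, is in state N, is defended, has marker T, controls the center, is royal, is en prise, has marker W.
Rules concluding "it has moved this turn": R12 needs "it has marker Z"; R16 needs "it may move diagonally" — none of these are established.

No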